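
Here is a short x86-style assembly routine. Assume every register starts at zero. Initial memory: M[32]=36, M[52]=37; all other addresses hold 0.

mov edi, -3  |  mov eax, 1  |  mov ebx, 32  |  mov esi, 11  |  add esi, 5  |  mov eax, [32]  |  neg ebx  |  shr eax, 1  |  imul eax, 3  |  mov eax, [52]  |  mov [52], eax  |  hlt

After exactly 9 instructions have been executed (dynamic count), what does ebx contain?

mov edi, -3 → edi=-3
mov eax, 1 → eax=1
mov ebx, 32 → ebx=32
mov esi, 11 → esi=11
add esi, 5 → esi=11+5=16
mov eax, [32] → eax=M[32]=36
neg ebx → ebx=-(32)=-32
shr eax, 1 → eax=36>>1=18
imul eax, 3 → eax=18*3=54
After step 9: ebx = -32.

-32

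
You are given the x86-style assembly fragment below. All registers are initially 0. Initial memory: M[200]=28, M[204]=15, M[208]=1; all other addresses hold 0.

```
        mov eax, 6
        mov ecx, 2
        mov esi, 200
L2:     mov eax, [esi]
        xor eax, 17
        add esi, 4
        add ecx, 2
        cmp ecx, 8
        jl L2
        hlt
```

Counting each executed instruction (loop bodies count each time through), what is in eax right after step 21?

mov eax, 6 → eax=6
mov ecx, 2 → ecx=2
mov esi, 200 → esi=200
mov eax, [esi] → eax=M[200]=28
xor eax, 17 → eax=28^17=13
add esi, 4 → esi=200+4=204
add ecx, 2 → ecx=2+2=4
cmp ecx, 8  (cmp 4,8)
jl L2: taken
mov eax, [esi] → eax=M[204]=15
xor eax, 17 → eax=15^17=30
add esi, 4 → esi=204+4=208
add ecx, 2 → ecx=4+2=6
cmp ecx, 8  (cmp 6,8)
jl L2: taken
mov eax, [esi] → eax=M[208]=1
xor eax, 17 → eax=1^17=16
add esi, 4 → esi=208+4=212
add ecx, 2 → ecx=6+2=8
cmp ecx, 8  (cmp 8,8)
jl L2: not taken
After step 21: eax = 16.

16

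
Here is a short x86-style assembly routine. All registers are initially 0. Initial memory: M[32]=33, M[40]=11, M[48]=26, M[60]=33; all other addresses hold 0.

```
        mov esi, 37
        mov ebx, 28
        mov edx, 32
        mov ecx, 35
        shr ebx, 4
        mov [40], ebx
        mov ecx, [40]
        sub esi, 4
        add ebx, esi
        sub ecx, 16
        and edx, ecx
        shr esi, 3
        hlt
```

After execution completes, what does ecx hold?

mov esi, 37 → esi=37
mov ebx, 28 → ebx=28
mov edx, 32 → edx=32
mov ecx, 35 → ecx=35
shr ebx, 4 → ebx=28>>4=1
mov [40], ebx → M[40]=1
mov ecx, [40] → ecx=M[40]=1
sub esi, 4 → esi=37-4=33
add ebx, esi → ebx=1+33=34
sub ecx, 16 → ecx=1-16=-15
and edx, ecx → edx=32&(-15)=32
shr esi, 3 → esi=33>>3=4
halt.

-15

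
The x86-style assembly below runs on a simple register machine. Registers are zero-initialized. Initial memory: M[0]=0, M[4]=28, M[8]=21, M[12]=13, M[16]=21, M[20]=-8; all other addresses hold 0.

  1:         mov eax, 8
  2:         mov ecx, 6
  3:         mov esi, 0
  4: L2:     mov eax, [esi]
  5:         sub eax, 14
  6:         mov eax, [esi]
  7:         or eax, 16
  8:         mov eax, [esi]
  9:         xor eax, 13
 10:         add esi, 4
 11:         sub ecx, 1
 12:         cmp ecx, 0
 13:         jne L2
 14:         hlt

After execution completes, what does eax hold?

mov eax, 8 → eax=8
mov ecx, 6 → ecx=6
mov esi, 0 → esi=0
mov eax, [esi] → eax=M[0]=0
sub eax, 14 → eax=0-14=-14
mov eax, [esi] → eax=M[0]=0
or eax, 16 → eax=0|16=16
mov eax, [esi] → eax=M[0]=0
xor eax, 13 → eax=0^13=13
add esi, 4 → esi=0+4=4
sub ecx, 1 → ecx=6-1=5
cmp ecx, 0  (cmp 5,0)
jne L2: taken
mov eax, [esi] → eax=M[4]=28
sub eax, 14 → eax=28-14=14
mov eax, [esi] → eax=M[4]=28
or eax, 16 → eax=28|16=28
mov eax, [esi] → eax=M[4]=28
xor eax, 13 → eax=28^13=17
add esi, 4 → esi=4+4=8
sub ecx, 1 → ecx=5-1=4
cmp ecx, 0  (cmp 4,0)
jne L2: taken
mov eax, [esi] → eax=M[8]=21
sub eax, 14 → eax=21-14=7
mov eax, [esi] → eax=M[8]=21
or eax, 16 → eax=21|16=21
mov eax, [esi] → eax=M[8]=21
xor eax, 13 → eax=21^13=24
add esi, 4 → esi=8+4=12
sub ecx, 1 → ecx=4-1=3
cmp ecx, 0  (cmp 3,0)
jne L2: taken
mov eax, [esi] → eax=M[12]=13
sub eax, 14 → eax=13-14=-1
mov eax, [esi] → eax=M[12]=13
or eax, 16 → eax=13|16=29
mov eax, [esi] → eax=M[12]=13
xor eax, 13 → eax=13^13=0
add esi, 4 → esi=12+4=16
sub ecx, 1 → ecx=3-1=2
cmp ecx, 0  (cmp 2,0)
jne L2: taken
mov eax, [esi] → eax=M[16]=21
sub eax, 14 → eax=21-14=7
mov eax, [esi] → eax=M[16]=21
or eax, 16 → eax=21|16=21
mov eax, [esi] → eax=M[16]=21
xor eax, 13 → eax=21^13=24
add esi, 4 → esi=16+4=20
sub ecx, 1 → ecx=2-1=1
cmp ecx, 0  (cmp 1,0)
jne L2: taken
mov eax, [esi] → eax=M[20]=-8
sub eax, 14 → eax=(-8)-14=-22
mov eax, [esi] → eax=M[20]=-8
or eax, 16 → eax=(-8)|16=-8
mov eax, [esi] → eax=M[20]=-8
xor eax, 13 → eax=(-8)^13=-11
add esi, 4 → esi=20+4=24
sub ecx, 1 → ecx=1-1=0
cmp ecx, 0  (cmp 0,0)
jne L2: not taken
halt.

-11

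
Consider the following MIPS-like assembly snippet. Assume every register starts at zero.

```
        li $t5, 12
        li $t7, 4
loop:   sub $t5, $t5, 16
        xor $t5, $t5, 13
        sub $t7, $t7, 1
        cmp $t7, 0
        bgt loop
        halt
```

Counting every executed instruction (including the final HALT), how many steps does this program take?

$t5=12
$t7=4
$t5=12-16=-4
$t5=(-4)^13=-15
$t7=4-1=3
cmp $t7, 0  (cmp 3,0)
bgt loop: taken
$t5=(-15)-16=-31
$t5=(-31)^13=-20
$t7=3-1=2
cmp $t7, 0  (cmp 2,0)
bgt loop: taken
$t5=(-20)-16=-36
$t5=(-36)^13=-47
$t7=2-1=1
cmp $t7, 0  (cmp 1,0)
bgt loop: taken
$t5=(-47)-16=-63
$t5=(-63)^13=-52
$t7=1-1=0
cmp $t7, 0  (cmp 0,0)
bgt loop: not taken
halt.
Total executed instructions: 23.

23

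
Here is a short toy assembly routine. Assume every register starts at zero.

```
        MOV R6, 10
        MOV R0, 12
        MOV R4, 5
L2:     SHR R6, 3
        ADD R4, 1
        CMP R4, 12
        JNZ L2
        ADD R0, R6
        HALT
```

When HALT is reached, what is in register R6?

0

MOV R6, 10 → R6=10
MOV R0, 12 → R0=12
MOV R4, 5 → R4=5
SHR R6, 3 → R6=10>>3=1
ADD R4, 1 → R4=5+1=6
CMP R4, 12  (cmp 6,12)
JNZ L2: taken
SHR R6, 3 → R6=1>>3=0
ADD R4, 1 → R4=6+1=7
CMP R4, 12  (cmp 7,12)
JNZ L2: taken
SHR R6, 3 → R6=0>>3=0
ADD R4, 1 → R4=7+1=8
CMP R4, 12  (cmp 8,12)
JNZ L2: taken
SHR R6, 3 → R6=0>>3=0
ADD R4, 1 → R4=8+1=9
CMP R4, 12  (cmp 9,12)
JNZ L2: taken
SHR R6, 3 → R6=0>>3=0
ADD R4, 1 → R4=9+1=10
CMP R4, 12  (cmp 10,12)
JNZ L2: taken
SHR R6, 3 → R6=0>>3=0
ADD R4, 1 → R4=10+1=11
CMP R4, 12  (cmp 11,12)
JNZ L2: taken
SHR R6, 3 → R6=0>>3=0
ADD R4, 1 → R4=11+1=12
CMP R4, 12  (cmp 12,12)
JNZ L2: not taken
ADD R0, R6 → R0=12+0=12
halt.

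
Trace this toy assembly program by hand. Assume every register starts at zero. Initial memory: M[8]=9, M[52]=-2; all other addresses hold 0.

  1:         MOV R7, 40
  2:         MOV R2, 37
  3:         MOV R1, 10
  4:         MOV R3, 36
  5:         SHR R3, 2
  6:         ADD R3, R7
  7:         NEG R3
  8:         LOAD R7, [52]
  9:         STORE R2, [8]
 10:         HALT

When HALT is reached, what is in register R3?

after MOV R7, 40: R7=40
after MOV R2, 37: R2=37
after MOV R1, 10: R1=10
after MOV R3, 36: R3=36
after SHR R3, 2: R3=36>>2=9
after ADD R3, R7: R3=9+40=49
after NEG R3: R3=-(49)=-49
after LOAD R7, [52]: R7=M[52]=-2
STORE R2, [8] → M[8]=37
halt.

-49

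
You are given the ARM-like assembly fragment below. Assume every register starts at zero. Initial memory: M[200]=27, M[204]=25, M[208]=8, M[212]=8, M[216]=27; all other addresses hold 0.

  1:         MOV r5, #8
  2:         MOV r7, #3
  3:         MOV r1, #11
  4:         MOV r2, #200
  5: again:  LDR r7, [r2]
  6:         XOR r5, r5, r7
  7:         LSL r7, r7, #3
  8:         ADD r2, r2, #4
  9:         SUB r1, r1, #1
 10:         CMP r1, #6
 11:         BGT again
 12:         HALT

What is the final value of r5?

r5=8
r7=3
r1=11
r2=200
r7=M[200]=27
r5=8^27=19
r7=27<<3=216
r2=200+4=204
r1=11-1=10
CMP r1, #6  (cmp 10,6)
BGT again: taken
r7=M[204]=25
r5=19^25=10
r7=25<<3=200
r2=204+4=208
r1=10-1=9
CMP r1, #6  (cmp 9,6)
BGT again: taken
r7=M[208]=8
r5=10^8=2
r7=8<<3=64
r2=208+4=212
r1=9-1=8
CMP r1, #6  (cmp 8,6)
BGT again: taken
r7=M[212]=8
r5=2^8=10
r7=8<<3=64
r2=212+4=216
r1=8-1=7
CMP r1, #6  (cmp 7,6)
BGT again: taken
r7=M[216]=27
r5=10^27=17
r7=27<<3=216
r2=216+4=220
r1=7-1=6
CMP r1, #6  (cmp 6,6)
BGT again: not taken
halt.

17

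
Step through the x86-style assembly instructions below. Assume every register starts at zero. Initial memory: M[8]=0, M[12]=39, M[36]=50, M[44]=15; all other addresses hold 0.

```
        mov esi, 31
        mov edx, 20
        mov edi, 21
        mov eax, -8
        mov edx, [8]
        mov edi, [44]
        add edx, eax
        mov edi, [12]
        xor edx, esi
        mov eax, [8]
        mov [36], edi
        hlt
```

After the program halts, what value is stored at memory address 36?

after mov esi, 31: esi=31
after mov edx, 20: edx=20
after mov edi, 21: edi=21
after mov eax, -8: eax=-8
after mov edx, [8]: edx=M[8]=0
after mov edi, [44]: edi=M[44]=15
after add edx, eax: edx=0+(-8)=-8
after mov edi, [12]: edi=M[12]=39
after xor edx, esi: edx=(-8)^31=-25
after mov eax, [8]: eax=M[8]=0
mov [36], edi → M[36]=39
halt.

39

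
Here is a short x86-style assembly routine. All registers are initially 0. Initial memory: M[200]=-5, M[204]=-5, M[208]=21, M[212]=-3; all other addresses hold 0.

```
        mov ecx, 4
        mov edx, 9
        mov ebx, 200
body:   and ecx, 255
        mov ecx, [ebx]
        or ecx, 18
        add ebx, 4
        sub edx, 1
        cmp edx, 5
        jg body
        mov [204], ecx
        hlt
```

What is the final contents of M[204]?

mov ecx, 4 → ecx=4
mov edx, 9 → edx=9
mov ebx, 200 → ebx=200
and ecx, 255 → ecx=4&255=4
mov ecx, [ebx] → ecx=M[200]=-5
or ecx, 18 → ecx=(-5)|18=-5
add ebx, 4 → ebx=200+4=204
sub edx, 1 → edx=9-1=8
cmp edx, 5  (cmp 8,5)
jg body: taken
and ecx, 255 → ecx=(-5)&255=251
mov ecx, [ebx] → ecx=M[204]=-5
or ecx, 18 → ecx=(-5)|18=-5
add ebx, 4 → ebx=204+4=208
sub edx, 1 → edx=8-1=7
cmp edx, 5  (cmp 7,5)
jg body: taken
and ecx, 255 → ecx=(-5)&255=251
mov ecx, [ebx] → ecx=M[208]=21
or ecx, 18 → ecx=21|18=23
add ebx, 4 → ebx=208+4=212
sub edx, 1 → edx=7-1=6
cmp edx, 5  (cmp 6,5)
jg body: taken
and ecx, 255 → ecx=23&255=23
mov ecx, [ebx] → ecx=M[212]=-3
or ecx, 18 → ecx=(-3)|18=-1
add ebx, 4 → ebx=212+4=216
sub edx, 1 → edx=6-1=5
cmp edx, 5  (cmp 5,5)
jg body: not taken
mov [204], ecx → M[204]=-1
halt.

-1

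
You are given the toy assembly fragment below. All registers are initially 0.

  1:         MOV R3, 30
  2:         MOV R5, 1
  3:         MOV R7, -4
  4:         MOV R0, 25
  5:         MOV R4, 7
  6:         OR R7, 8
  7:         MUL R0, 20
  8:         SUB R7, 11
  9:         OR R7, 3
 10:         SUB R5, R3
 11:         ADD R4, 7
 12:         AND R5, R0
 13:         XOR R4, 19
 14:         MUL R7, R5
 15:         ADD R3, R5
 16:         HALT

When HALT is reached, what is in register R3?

MOV R3, 30 → R3=30
MOV R5, 1 → R5=1
MOV R7, -4 → R7=-4
MOV R0, 25 → R0=25
MOV R4, 7 → R4=7
OR R7, 8 → R7=(-4)|8=-4
MUL R0, 20 → R0=25*20=500
SUB R7, 11 → R7=(-4)-11=-15
OR R7, 3 → R7=(-15)|3=-13
SUB R5, R3 → R5=1-30=-29
ADD R4, 7 → R4=7+7=14
AND R5, R0 → R5=(-29)&500=480
XOR R4, 19 → R4=14^19=29
MUL R7, R5 → R7=(-13)*480=-6240
ADD R3, R5 → R3=30+480=510
halt.

510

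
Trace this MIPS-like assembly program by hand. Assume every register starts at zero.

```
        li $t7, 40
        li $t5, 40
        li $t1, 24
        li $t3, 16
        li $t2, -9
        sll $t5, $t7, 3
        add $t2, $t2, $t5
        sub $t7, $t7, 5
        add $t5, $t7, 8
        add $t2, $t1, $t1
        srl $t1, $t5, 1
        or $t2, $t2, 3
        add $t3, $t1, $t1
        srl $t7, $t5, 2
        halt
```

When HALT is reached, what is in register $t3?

after li $t7, 40: $t7=40
after li $t5, 40: $t5=40
after li $t1, 24: $t1=24
after li $t3, 16: $t3=16
after li $t2, -9: $t2=-9
after sll $t5, $t7, 3: $t5=40<<3=320
after add $t2, $t2, $t5: $t2=(-9)+320=311
after sub $t7, $t7, 5: $t7=40-5=35
after add $t5, $t7, 8: $t5=35+8=43
after add $t2, $t1, $t1: $t2=24+24=48
after srl $t1, $t5, 1: $t1=43>>1=21
after or $t2, $t2, 3: $t2=48|3=51
after add $t3, $t1, $t1: $t3=21+21=42
after srl $t7, $t5, 2: $t7=43>>2=10
halt.

42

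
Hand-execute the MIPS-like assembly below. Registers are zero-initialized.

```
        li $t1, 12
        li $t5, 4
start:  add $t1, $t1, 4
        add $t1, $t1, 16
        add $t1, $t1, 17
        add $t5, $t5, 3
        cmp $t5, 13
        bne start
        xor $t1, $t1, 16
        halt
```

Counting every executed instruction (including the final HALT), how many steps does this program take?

after li $t1, 12: $t1=12
after li $t5, 4: $t5=4
after add $t1, $t1, 4: $t1=12+4=16
after add $t1, $t1, 16: $t1=16+16=32
after add $t1, $t1, 17: $t1=32+17=49
after add $t5, $t5, 3: $t5=4+3=7
cmp $t5, 13  (cmp 7,13)
bne start: taken
after add $t1, $t1, 4: $t1=49+4=53
after add $t1, $t1, 16: $t1=53+16=69
after add $t1, $t1, 17: $t1=69+17=86
after add $t5, $t5, 3: $t5=7+3=10
cmp $t5, 13  (cmp 10,13)
bne start: taken
after add $t1, $t1, 4: $t1=86+4=90
after add $t1, $t1, 16: $t1=90+16=106
after add $t1, $t1, 17: $t1=106+17=123
after add $t5, $t5, 3: $t5=10+3=13
cmp $t5, 13  (cmp 13,13)
bne start: not taken
after xor $t1, $t1, 16: $t1=123^16=107
halt.
Total executed instructions: 22.

22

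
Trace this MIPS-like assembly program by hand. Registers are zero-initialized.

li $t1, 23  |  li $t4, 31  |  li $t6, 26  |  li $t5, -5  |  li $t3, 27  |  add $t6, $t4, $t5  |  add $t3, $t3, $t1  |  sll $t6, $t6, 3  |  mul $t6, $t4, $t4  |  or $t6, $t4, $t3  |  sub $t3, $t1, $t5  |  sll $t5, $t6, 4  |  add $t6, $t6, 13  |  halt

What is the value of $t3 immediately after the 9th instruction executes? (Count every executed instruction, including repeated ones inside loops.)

li $t1, 23 → $t1=23
li $t4, 31 → $t4=31
li $t6, 26 → $t6=26
li $t5, -5 → $t5=-5
li $t3, 27 → $t3=27
add $t6, $t4, $t5 → $t6=31+(-5)=26
add $t3, $t3, $t1 → $t3=27+23=50
sll $t6, $t6, 3 → $t6=26<<3=208
mul $t6, $t4, $t4 → $t6=31*31=961
After step 9: $t3 = 50.

50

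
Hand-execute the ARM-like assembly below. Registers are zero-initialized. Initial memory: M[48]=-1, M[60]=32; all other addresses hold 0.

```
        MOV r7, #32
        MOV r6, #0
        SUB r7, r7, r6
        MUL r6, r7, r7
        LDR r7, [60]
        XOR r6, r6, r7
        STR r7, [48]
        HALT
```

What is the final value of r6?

1056

after MOV r7, #32: r7=32
after MOV r6, #0: r6=0
after SUB r7, r7, r6: r7=32-0=32
after MUL r6, r7, r7: r6=32*32=1024
after LDR r7, [60]: r7=M[60]=32
after XOR r6, r6, r7: r6=1024^32=1056
STR r7, [48] → M[48]=32
halt.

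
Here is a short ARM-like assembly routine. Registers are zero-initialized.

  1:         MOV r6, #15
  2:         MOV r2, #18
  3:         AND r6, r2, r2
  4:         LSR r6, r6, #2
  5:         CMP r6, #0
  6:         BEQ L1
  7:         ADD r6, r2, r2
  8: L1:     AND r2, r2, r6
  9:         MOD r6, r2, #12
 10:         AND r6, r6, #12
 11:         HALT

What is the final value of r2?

MOV r6, #15 → r6=15
MOV r2, #18 → r2=18
AND r6, r2, r2 → r6=18&18=18
LSR r6, r6, #2 → r6=18>>2=4
CMP r6, #0  (cmp 4,0)
BEQ L1: not taken
ADD r6, r2, r2 → r6=18+18=36
AND r2, r2, r6 → r2=18&36=0
MOD r6, r2, #12 → r6=0%12=0
AND r6, r6, #12 → r6=0&12=0
halt.

0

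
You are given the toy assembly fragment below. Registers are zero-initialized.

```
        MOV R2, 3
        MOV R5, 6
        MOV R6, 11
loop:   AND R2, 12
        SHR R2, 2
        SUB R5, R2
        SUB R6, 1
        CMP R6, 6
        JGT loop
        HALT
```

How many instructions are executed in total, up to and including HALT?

R2=3
R5=6
R6=11
R2=3&12=0
R2=0>>2=0
R5=6-0=6
R6=11-1=10
CMP R6, 6  (cmp 10,6)
JGT loop: taken
R2=0&12=0
R2=0>>2=0
R5=6-0=6
R6=10-1=9
CMP R6, 6  (cmp 9,6)
JGT loop: taken
R2=0&12=0
R2=0>>2=0
R5=6-0=6
R6=9-1=8
CMP R6, 6  (cmp 8,6)
JGT loop: taken
R2=0&12=0
R2=0>>2=0
R5=6-0=6
R6=8-1=7
CMP R6, 6  (cmp 7,6)
JGT loop: taken
R2=0&12=0
R2=0>>2=0
R5=6-0=6
R6=7-1=6
CMP R6, 6  (cmp 6,6)
JGT loop: not taken
halt.
Total executed instructions: 34.

34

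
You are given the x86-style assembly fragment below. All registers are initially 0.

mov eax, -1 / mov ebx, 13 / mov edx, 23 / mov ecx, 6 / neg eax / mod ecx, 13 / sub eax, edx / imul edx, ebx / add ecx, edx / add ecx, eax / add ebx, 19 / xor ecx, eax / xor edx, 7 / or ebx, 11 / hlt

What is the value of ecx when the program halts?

-271

eax=-1
ebx=13
edx=23
ecx=6
eax=-(-1)=1
ecx=6%13=6
eax=1-23=-22
edx=23*13=299
ecx=6+299=305
ecx=305+(-22)=283
ebx=13+19=32
ecx=283^(-22)=-271
edx=299^7=300
ebx=32|11=43
halt.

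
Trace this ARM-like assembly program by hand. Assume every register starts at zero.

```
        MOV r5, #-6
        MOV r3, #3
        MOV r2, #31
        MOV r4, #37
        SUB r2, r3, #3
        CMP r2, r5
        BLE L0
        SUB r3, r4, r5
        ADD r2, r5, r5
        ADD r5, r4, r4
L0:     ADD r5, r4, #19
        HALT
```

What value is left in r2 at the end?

r5=-6
r3=3
r2=31
r4=37
r2=3-3=0
CMP r2, r5  (cmp 0,-6)
BLE L0: not taken
r3=37-(-6)=43
r2=(-6)+(-6)=-12
r5=37+37=74
r5=37+19=56
halt.

-12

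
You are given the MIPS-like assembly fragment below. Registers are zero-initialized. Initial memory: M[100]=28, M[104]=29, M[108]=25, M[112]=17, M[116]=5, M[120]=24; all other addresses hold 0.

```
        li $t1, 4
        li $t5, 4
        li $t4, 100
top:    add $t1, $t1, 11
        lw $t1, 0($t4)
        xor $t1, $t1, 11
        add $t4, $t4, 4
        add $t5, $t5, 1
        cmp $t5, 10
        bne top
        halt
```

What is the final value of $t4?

li $t1, 4 → $t1=4
li $t5, 4 → $t5=4
li $t4, 100 → $t4=100
add $t1, $t1, 11 → $t1=4+11=15
lw $t1, 0($t4) → $t1=M[100]=28
xor $t1, $t1, 11 → $t1=28^11=23
add $t4, $t4, 4 → $t4=100+4=104
add $t5, $t5, 1 → $t5=4+1=5
cmp $t5, 10  (cmp 5,10)
bne top: taken
add $t1, $t1, 11 → $t1=23+11=34
lw $t1, 0($t4) → $t1=M[104]=29
xor $t1, $t1, 11 → $t1=29^11=22
add $t4, $t4, 4 → $t4=104+4=108
add $t5, $t5, 1 → $t5=5+1=6
cmp $t5, 10  (cmp 6,10)
bne top: taken
add $t1, $t1, 11 → $t1=22+11=33
lw $t1, 0($t4) → $t1=M[108]=25
xor $t1, $t1, 11 → $t1=25^11=18
add $t4, $t4, 4 → $t4=108+4=112
add $t5, $t5, 1 → $t5=6+1=7
cmp $t5, 10  (cmp 7,10)
bne top: taken
add $t1, $t1, 11 → $t1=18+11=29
lw $t1, 0($t4) → $t1=M[112]=17
xor $t1, $t1, 11 → $t1=17^11=26
add $t4, $t4, 4 → $t4=112+4=116
add $t5, $t5, 1 → $t5=7+1=8
cmp $t5, 10  (cmp 8,10)
bne top: taken
add $t1, $t1, 11 → $t1=26+11=37
lw $t1, 0($t4) → $t1=M[116]=5
xor $t1, $t1, 11 → $t1=5^11=14
add $t4, $t4, 4 → $t4=116+4=120
add $t5, $t5, 1 → $t5=8+1=9
cmp $t5, 10  (cmp 9,10)
bne top: taken
add $t1, $t1, 11 → $t1=14+11=25
lw $t1, 0($t4) → $t1=M[120]=24
xor $t1, $t1, 11 → $t1=24^11=19
add $t4, $t4, 4 → $t4=120+4=124
add $t5, $t5, 1 → $t5=9+1=10
cmp $t5, 10  (cmp 10,10)
bne top: not taken
halt.

124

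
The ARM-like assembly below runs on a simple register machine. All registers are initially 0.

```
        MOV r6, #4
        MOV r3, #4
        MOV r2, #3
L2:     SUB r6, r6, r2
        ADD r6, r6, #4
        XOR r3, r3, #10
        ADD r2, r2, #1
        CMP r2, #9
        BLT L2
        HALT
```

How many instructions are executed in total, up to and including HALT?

MOV r6, #4 → r6=4
MOV r3, #4 → r3=4
MOV r2, #3 → r2=3
SUB r6, r6, r2 → r6=4-3=1
ADD r6, r6, #4 → r6=1+4=5
XOR r3, r3, #10 → r3=4^10=14
ADD r2, r2, #1 → r2=3+1=4
CMP r2, #9  (cmp 4,9)
BLT L2: taken
SUB r6, r6, r2 → r6=5-4=1
ADD r6, r6, #4 → r6=1+4=5
XOR r3, r3, #10 → r3=14^10=4
ADD r2, r2, #1 → r2=4+1=5
CMP r2, #9  (cmp 5,9)
BLT L2: taken
SUB r6, r6, r2 → r6=5-5=0
ADD r6, r6, #4 → r6=0+4=4
XOR r3, r3, #10 → r3=4^10=14
ADD r2, r2, #1 → r2=5+1=6
CMP r2, #9  (cmp 6,9)
BLT L2: taken
SUB r6, r6, r2 → r6=4-6=-2
ADD r6, r6, #4 → r6=(-2)+4=2
XOR r3, r3, #10 → r3=14^10=4
ADD r2, r2, #1 → r2=6+1=7
CMP r2, #9  (cmp 7,9)
BLT L2: taken
SUB r6, r6, r2 → r6=2-7=-5
ADD r6, r6, #4 → r6=(-5)+4=-1
XOR r3, r3, #10 → r3=4^10=14
ADD r2, r2, #1 → r2=7+1=8
CMP r2, #9  (cmp 8,9)
BLT L2: taken
SUB r6, r6, r2 → r6=(-1)-8=-9
ADD r6, r6, #4 → r6=(-9)+4=-5
XOR r3, r3, #10 → r3=14^10=4
ADD r2, r2, #1 → r2=8+1=9
CMP r2, #9  (cmp 9,9)
BLT L2: not taken
halt.
Total executed instructions: 40.

40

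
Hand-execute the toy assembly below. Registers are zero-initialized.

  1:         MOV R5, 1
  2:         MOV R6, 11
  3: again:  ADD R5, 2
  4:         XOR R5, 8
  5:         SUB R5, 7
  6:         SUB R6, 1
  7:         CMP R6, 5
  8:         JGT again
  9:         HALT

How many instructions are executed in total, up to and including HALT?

39

MOV R5, 1 → R5=1
MOV R6, 11 → R6=11
ADD R5, 2 → R5=1+2=3
XOR R5, 8 → R5=3^8=11
SUB R5, 7 → R5=11-7=4
SUB R6, 1 → R6=11-1=10
CMP R6, 5  (cmp 10,5)
JGT again: taken
ADD R5, 2 → R5=4+2=6
XOR R5, 8 → R5=6^8=14
SUB R5, 7 → R5=14-7=7
SUB R6, 1 → R6=10-1=9
CMP R6, 5  (cmp 9,5)
JGT again: taken
ADD R5, 2 → R5=7+2=9
XOR R5, 8 → R5=9^8=1
SUB R5, 7 → R5=1-7=-6
SUB R6, 1 → R6=9-1=8
CMP R6, 5  (cmp 8,5)
JGT again: taken
ADD R5, 2 → R5=(-6)+2=-4
XOR R5, 8 → R5=(-4)^8=-12
SUB R5, 7 → R5=(-12)-7=-19
SUB R6, 1 → R6=8-1=7
CMP R6, 5  (cmp 7,5)
JGT again: taken
ADD R5, 2 → R5=(-19)+2=-17
XOR R5, 8 → R5=(-17)^8=-25
SUB R5, 7 → R5=(-25)-7=-32
SUB R6, 1 → R6=7-1=6
CMP R6, 5  (cmp 6,5)
JGT again: taken
ADD R5, 2 → R5=(-32)+2=-30
XOR R5, 8 → R5=(-30)^8=-22
SUB R5, 7 → R5=(-22)-7=-29
SUB R6, 1 → R6=6-1=5
CMP R6, 5  (cmp 5,5)
JGT again: not taken
halt.
Total executed instructions: 39.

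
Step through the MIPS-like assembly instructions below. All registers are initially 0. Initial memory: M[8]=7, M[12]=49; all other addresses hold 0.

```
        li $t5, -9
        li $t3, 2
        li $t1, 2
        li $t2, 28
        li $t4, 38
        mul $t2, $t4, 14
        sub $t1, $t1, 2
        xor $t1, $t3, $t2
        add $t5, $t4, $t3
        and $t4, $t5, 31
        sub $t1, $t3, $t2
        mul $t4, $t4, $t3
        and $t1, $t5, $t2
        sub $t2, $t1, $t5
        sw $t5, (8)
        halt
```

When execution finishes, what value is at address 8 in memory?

40

li $t5, -9 → $t5=-9
li $t3, 2 → $t3=2
li $t1, 2 → $t1=2
li $t2, 28 → $t2=28
li $t4, 38 → $t4=38
mul $t2, $t4, 14 → $t2=38*14=532
sub $t1, $t1, 2 → $t1=2-2=0
xor $t1, $t3, $t2 → $t1=2^532=534
add $t5, $t4, $t3 → $t5=38+2=40
and $t4, $t5, 31 → $t4=40&31=8
sub $t1, $t3, $t2 → $t1=2-532=-530
mul $t4, $t4, $t3 → $t4=8*2=16
and $t1, $t5, $t2 → $t1=40&532=0
sub $t2, $t1, $t5 → $t2=0-40=-40
sw $t5, (8) → M[8]=40
halt.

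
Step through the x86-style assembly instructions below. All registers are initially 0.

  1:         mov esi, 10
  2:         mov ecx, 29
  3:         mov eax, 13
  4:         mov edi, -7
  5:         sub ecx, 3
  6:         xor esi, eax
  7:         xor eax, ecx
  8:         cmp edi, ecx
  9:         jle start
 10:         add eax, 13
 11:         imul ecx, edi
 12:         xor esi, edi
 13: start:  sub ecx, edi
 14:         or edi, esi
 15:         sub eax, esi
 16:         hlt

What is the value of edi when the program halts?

-1

esi=10
ecx=29
eax=13
edi=-7
ecx=29-3=26
esi=10^13=7
eax=13^26=23
cmp edi, ecx  (cmp -7,26)
jle start: taken
ecx=26-(-7)=33
edi=(-7)|7=-1
eax=23-7=16
halt.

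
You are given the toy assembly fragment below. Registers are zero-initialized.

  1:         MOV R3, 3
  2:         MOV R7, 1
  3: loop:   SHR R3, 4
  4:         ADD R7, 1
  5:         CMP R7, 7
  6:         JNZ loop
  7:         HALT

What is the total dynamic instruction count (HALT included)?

27

MOV R3, 3 → R3=3
MOV R7, 1 → R7=1
SHR R3, 4 → R3=3>>4=0
ADD R7, 1 → R7=1+1=2
CMP R7, 7  (cmp 2,7)
JNZ loop: taken
SHR R3, 4 → R3=0>>4=0
ADD R7, 1 → R7=2+1=3
CMP R7, 7  (cmp 3,7)
JNZ loop: taken
SHR R3, 4 → R3=0>>4=0
ADD R7, 1 → R7=3+1=4
CMP R7, 7  (cmp 4,7)
JNZ loop: taken
SHR R3, 4 → R3=0>>4=0
ADD R7, 1 → R7=4+1=5
CMP R7, 7  (cmp 5,7)
JNZ loop: taken
SHR R3, 4 → R3=0>>4=0
ADD R7, 1 → R7=5+1=6
CMP R7, 7  (cmp 6,7)
JNZ loop: taken
SHR R3, 4 → R3=0>>4=0
ADD R7, 1 → R7=6+1=7
CMP R7, 7  (cmp 7,7)
JNZ loop: not taken
halt.
Total executed instructions: 27.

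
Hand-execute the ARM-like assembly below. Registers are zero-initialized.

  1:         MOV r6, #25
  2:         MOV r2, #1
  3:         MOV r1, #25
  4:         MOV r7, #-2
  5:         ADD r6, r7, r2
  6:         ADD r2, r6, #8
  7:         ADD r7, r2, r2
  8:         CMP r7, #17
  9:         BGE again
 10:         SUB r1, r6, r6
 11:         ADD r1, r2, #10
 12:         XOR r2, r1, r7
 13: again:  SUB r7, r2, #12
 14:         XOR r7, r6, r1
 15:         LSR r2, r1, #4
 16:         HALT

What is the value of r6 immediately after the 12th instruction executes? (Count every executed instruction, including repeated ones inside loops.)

-1

MOV r6, #25 → r6=25
MOV r2, #1 → r2=1
MOV r1, #25 → r1=25
MOV r7, #-2 → r7=-2
ADD r6, r7, r2 → r6=(-2)+1=-1
ADD r2, r6, #8 → r2=(-1)+8=7
ADD r7, r2, r2 → r7=7+7=14
CMP r7, #17  (cmp 14,17)
BGE again: not taken
SUB r1, r6, r6 → r1=(-1)-(-1)=0
ADD r1, r2, #10 → r1=7+10=17
XOR r2, r1, r7 → r2=17^14=31
After step 12: r6 = -1.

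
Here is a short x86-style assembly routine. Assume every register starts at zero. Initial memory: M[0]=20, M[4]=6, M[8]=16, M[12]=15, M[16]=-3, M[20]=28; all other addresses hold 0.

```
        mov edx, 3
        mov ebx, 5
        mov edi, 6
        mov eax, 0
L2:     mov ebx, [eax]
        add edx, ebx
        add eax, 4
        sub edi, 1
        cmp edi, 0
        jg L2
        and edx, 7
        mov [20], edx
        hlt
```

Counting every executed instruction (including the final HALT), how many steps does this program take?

43

after mov edx, 3: edx=3
after mov ebx, 5: ebx=5
after mov edi, 6: edi=6
after mov eax, 0: eax=0
after mov ebx, [eax]: ebx=M[0]=20
after add edx, ebx: edx=3+20=23
after add eax, 4: eax=0+4=4
after sub edi, 1: edi=6-1=5
cmp edi, 0  (cmp 5,0)
jg L2: taken
after mov ebx, [eax]: ebx=M[4]=6
after add edx, ebx: edx=23+6=29
after add eax, 4: eax=4+4=8
after sub edi, 1: edi=5-1=4
cmp edi, 0  (cmp 4,0)
jg L2: taken
after mov ebx, [eax]: ebx=M[8]=16
after add edx, ebx: edx=29+16=45
after add eax, 4: eax=8+4=12
after sub edi, 1: edi=4-1=3
cmp edi, 0  (cmp 3,0)
jg L2: taken
after mov ebx, [eax]: ebx=M[12]=15
after add edx, ebx: edx=45+15=60
after add eax, 4: eax=12+4=16
after sub edi, 1: edi=3-1=2
cmp edi, 0  (cmp 2,0)
jg L2: taken
after mov ebx, [eax]: ebx=M[16]=-3
after add edx, ebx: edx=60+(-3)=57
after add eax, 4: eax=16+4=20
after sub edi, 1: edi=2-1=1
cmp edi, 0  (cmp 1,0)
jg L2: taken
after mov ebx, [eax]: ebx=M[20]=28
after add edx, ebx: edx=57+28=85
after add eax, 4: eax=20+4=24
after sub edi, 1: edi=1-1=0
cmp edi, 0  (cmp 0,0)
jg L2: not taken
after and edx, 7: edx=85&7=5
mov [20], edx → M[20]=5
halt.
Total executed instructions: 43.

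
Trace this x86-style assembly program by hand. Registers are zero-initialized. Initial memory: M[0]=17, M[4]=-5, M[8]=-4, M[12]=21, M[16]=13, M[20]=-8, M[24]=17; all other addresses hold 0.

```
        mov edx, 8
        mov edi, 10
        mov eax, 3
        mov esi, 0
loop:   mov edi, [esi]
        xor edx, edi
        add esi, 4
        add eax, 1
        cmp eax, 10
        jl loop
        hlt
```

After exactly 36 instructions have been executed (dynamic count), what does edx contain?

edx=8
edi=10
eax=3
esi=0
edi=M[0]=17
edx=8^17=25
esi=0+4=4
eax=3+1=4
cmp eax, 10  (cmp 4,10)
jl loop: taken
edi=M[4]=-5
edx=25^(-5)=-30
esi=4+4=8
eax=4+1=5
cmp eax, 10  (cmp 5,10)
jl loop: taken
edi=M[8]=-4
edx=(-30)^(-4)=30
esi=8+4=12
eax=5+1=6
cmp eax, 10  (cmp 6,10)
jl loop: taken
edi=M[12]=21
edx=30^21=11
esi=12+4=16
eax=6+1=7
cmp eax, 10  (cmp 7,10)
jl loop: taken
edi=M[16]=13
edx=11^13=6
esi=16+4=20
eax=7+1=8
cmp eax, 10  (cmp 8,10)
jl loop: taken
edi=M[20]=-8
edx=6^(-8)=-2
After step 36: edx = -2.

-2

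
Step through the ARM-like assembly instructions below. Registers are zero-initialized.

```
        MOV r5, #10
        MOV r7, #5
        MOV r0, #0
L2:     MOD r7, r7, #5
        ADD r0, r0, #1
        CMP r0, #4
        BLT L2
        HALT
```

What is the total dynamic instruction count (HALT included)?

20

MOV r5, #10 → r5=10
MOV r7, #5 → r7=5
MOV r0, #0 → r0=0
MOD r7, r7, #5 → r7=5%5=0
ADD r0, r0, #1 → r0=0+1=1
CMP r0, #4  (cmp 1,4)
BLT L2: taken
MOD r7, r7, #5 → r7=0%5=0
ADD r0, r0, #1 → r0=1+1=2
CMP r0, #4  (cmp 2,4)
BLT L2: taken
MOD r7, r7, #5 → r7=0%5=0
ADD r0, r0, #1 → r0=2+1=3
CMP r0, #4  (cmp 3,4)
BLT L2: taken
MOD r7, r7, #5 → r7=0%5=0
ADD r0, r0, #1 → r0=3+1=4
CMP r0, #4  (cmp 4,4)
BLT L2: not taken
halt.
Total executed instructions: 20.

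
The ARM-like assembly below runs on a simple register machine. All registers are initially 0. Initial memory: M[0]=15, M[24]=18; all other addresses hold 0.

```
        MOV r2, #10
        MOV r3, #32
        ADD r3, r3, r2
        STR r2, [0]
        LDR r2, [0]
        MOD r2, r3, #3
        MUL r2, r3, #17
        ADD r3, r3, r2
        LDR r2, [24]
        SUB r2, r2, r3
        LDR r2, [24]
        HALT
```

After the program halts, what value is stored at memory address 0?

10

MOV r2, #10 → r2=10
MOV r3, #32 → r3=32
ADD r3, r3, r2 → r3=32+10=42
STR r2, [0] → M[0]=10
LDR r2, [0] → r2=M[0]=10
MOD r2, r3, #3 → r2=42%3=0
MUL r2, r3, #17 → r2=42*17=714
ADD r3, r3, r2 → r3=42+714=756
LDR r2, [24] → r2=M[24]=18
SUB r2, r2, r3 → r2=18-756=-738
LDR r2, [24] → r2=M[24]=18
halt.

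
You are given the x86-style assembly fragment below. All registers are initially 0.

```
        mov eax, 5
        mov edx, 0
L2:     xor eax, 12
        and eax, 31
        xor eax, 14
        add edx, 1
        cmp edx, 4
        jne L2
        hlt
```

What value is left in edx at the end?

eax=5
edx=0
eax=5^12=9
eax=9&31=9
eax=9^14=7
edx=0+1=1
cmp edx, 4  (cmp 1,4)
jne L2: taken
eax=7^12=11
eax=11&31=11
eax=11^14=5
edx=1+1=2
cmp edx, 4  (cmp 2,4)
jne L2: taken
eax=5^12=9
eax=9&31=9
eax=9^14=7
edx=2+1=3
cmp edx, 4  (cmp 3,4)
jne L2: taken
eax=7^12=11
eax=11&31=11
eax=11^14=5
edx=3+1=4
cmp edx, 4  (cmp 4,4)
jne L2: not taken
halt.

4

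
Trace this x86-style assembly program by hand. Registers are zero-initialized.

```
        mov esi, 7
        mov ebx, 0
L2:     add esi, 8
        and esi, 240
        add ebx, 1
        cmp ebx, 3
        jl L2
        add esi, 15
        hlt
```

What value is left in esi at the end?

after mov esi, 7: esi=7
after mov ebx, 0: ebx=0
after add esi, 8: esi=7+8=15
after and esi, 240: esi=15&240=0
after add ebx, 1: ebx=0+1=1
cmp ebx, 3  (cmp 1,3)
jl L2: taken
after add esi, 8: esi=0+8=8
after and esi, 240: esi=8&240=0
after add ebx, 1: ebx=1+1=2
cmp ebx, 3  (cmp 2,3)
jl L2: taken
after add esi, 8: esi=0+8=8
after and esi, 240: esi=8&240=0
after add ebx, 1: ebx=2+1=3
cmp ebx, 3  (cmp 3,3)
jl L2: not taken
after add esi, 15: esi=0+15=15
halt.

15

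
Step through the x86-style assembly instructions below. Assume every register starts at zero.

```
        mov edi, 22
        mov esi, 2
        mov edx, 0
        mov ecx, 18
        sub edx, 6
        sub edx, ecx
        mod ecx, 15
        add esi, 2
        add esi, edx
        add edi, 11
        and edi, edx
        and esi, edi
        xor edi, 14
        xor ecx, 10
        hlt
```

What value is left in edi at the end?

46

mov edi, 22 → edi=22
mov esi, 2 → esi=2
mov edx, 0 → edx=0
mov ecx, 18 → ecx=18
sub edx, 6 → edx=0-6=-6
sub edx, ecx → edx=(-6)-18=-24
mod ecx, 15 → ecx=18%15=3
add esi, 2 → esi=2+2=4
add esi, edx → esi=4+(-24)=-20
add edi, 11 → edi=22+11=33
and edi, edx → edi=33&(-24)=32
and esi, edi → esi=(-20)&32=32
xor edi, 14 → edi=32^14=46
xor ecx, 10 → ecx=3^10=9
halt.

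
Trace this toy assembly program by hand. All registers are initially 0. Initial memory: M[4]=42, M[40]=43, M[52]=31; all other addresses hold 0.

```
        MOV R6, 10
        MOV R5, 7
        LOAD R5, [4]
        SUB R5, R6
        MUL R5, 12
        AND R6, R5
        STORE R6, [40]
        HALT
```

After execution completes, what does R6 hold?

0

after MOV R6, 10: R6=10
after MOV R5, 7: R5=7
after LOAD R5, [4]: R5=M[4]=42
after SUB R5, R6: R5=42-10=32
after MUL R5, 12: R5=32*12=384
after AND R6, R5: R6=10&384=0
STORE R6, [40] → M[40]=0
halt.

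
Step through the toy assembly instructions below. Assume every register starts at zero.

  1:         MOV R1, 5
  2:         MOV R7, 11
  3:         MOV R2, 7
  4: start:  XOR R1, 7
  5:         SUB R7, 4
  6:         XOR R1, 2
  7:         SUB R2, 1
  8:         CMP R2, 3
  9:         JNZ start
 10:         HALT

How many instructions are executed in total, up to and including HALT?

R1=5
R7=11
R2=7
R1=5^7=2
R7=11-4=7
R1=2^2=0
R2=7-1=6
CMP R2, 3  (cmp 6,3)
JNZ start: taken
R1=0^7=7
R7=7-4=3
R1=7^2=5
R2=6-1=5
CMP R2, 3  (cmp 5,3)
JNZ start: taken
R1=5^7=2
R7=3-4=-1
R1=2^2=0
R2=5-1=4
CMP R2, 3  (cmp 4,3)
JNZ start: taken
R1=0^7=7
R7=(-1)-4=-5
R1=7^2=5
R2=4-1=3
CMP R2, 3  (cmp 3,3)
JNZ start: not taken
halt.
Total executed instructions: 28.

28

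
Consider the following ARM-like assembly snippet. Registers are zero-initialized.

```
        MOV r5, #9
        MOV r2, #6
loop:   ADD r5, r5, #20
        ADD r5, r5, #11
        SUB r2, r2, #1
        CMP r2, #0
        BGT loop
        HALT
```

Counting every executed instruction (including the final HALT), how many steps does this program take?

r5=9
r2=6
r5=9+20=29
r5=29+11=40
r2=6-1=5
CMP r2, #0  (cmp 5,0)
BGT loop: taken
r5=40+20=60
r5=60+11=71
r2=5-1=4
CMP r2, #0  (cmp 4,0)
BGT loop: taken
r5=71+20=91
r5=91+11=102
r2=4-1=3
CMP r2, #0  (cmp 3,0)
BGT loop: taken
r5=102+20=122
r5=122+11=133
r2=3-1=2
CMP r2, #0  (cmp 2,0)
BGT loop: taken
r5=133+20=153
r5=153+11=164
r2=2-1=1
CMP r2, #0  (cmp 1,0)
BGT loop: taken
r5=164+20=184
r5=184+11=195
r2=1-1=0
CMP r2, #0  (cmp 0,0)
BGT loop: not taken
halt.
Total executed instructions: 33.

33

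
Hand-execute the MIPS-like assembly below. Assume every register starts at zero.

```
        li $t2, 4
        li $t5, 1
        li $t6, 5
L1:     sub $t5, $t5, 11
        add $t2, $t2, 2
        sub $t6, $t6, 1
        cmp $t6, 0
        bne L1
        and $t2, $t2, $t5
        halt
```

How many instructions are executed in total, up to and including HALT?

30

li $t2, 4 → $t2=4
li $t5, 1 → $t5=1
li $t6, 5 → $t6=5
sub $t5, $t5, 11 → $t5=1-11=-10
add $t2, $t2, 2 → $t2=4+2=6
sub $t6, $t6, 1 → $t6=5-1=4
cmp $t6, 0  (cmp 4,0)
bne L1: taken
sub $t5, $t5, 11 → $t5=(-10)-11=-21
add $t2, $t2, 2 → $t2=6+2=8
sub $t6, $t6, 1 → $t6=4-1=3
cmp $t6, 0  (cmp 3,0)
bne L1: taken
sub $t5, $t5, 11 → $t5=(-21)-11=-32
add $t2, $t2, 2 → $t2=8+2=10
sub $t6, $t6, 1 → $t6=3-1=2
cmp $t6, 0  (cmp 2,0)
bne L1: taken
sub $t5, $t5, 11 → $t5=(-32)-11=-43
add $t2, $t2, 2 → $t2=10+2=12
sub $t6, $t6, 1 → $t6=2-1=1
cmp $t6, 0  (cmp 1,0)
bne L1: taken
sub $t5, $t5, 11 → $t5=(-43)-11=-54
add $t2, $t2, 2 → $t2=12+2=14
sub $t6, $t6, 1 → $t6=1-1=0
cmp $t6, 0  (cmp 0,0)
bne L1: not taken
and $t2, $t2, $t5 → $t2=14&(-54)=10
halt.
Total executed instructions: 30.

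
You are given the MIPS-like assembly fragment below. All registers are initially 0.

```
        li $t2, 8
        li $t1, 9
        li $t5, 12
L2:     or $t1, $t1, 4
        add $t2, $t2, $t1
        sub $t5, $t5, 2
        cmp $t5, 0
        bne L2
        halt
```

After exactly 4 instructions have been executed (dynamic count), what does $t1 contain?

13

after li $t2, 8: $t2=8
after li $t1, 9: $t1=9
after li $t5, 12: $t5=12
after or $t1, $t1, 4: $t1=9|4=13
After step 4: $t1 = 13.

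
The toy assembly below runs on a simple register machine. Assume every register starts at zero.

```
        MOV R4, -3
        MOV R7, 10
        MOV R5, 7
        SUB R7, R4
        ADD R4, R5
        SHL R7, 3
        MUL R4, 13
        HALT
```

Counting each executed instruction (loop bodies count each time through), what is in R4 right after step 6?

4

after MOV R4, -3: R4=-3
after MOV R7, 10: R7=10
after MOV R5, 7: R5=7
after SUB R7, R4: R7=10-(-3)=13
after ADD R4, R5: R4=(-3)+7=4
after SHL R7, 3: R7=13<<3=104
After step 6: R4 = 4.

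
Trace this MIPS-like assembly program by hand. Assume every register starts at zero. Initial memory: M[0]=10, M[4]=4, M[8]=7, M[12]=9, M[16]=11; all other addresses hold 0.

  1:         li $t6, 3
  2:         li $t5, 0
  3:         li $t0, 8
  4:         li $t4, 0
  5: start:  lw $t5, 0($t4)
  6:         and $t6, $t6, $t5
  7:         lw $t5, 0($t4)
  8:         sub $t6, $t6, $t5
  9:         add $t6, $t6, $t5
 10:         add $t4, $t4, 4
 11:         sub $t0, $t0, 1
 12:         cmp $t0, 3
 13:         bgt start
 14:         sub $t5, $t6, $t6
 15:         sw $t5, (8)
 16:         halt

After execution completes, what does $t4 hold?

20

li $t6, 3 → $t6=3
li $t5, 0 → $t5=0
li $t0, 8 → $t0=8
li $t4, 0 → $t4=0
lw $t5, 0($t4) → $t5=M[0]=10
and $t6, $t6, $t5 → $t6=3&10=2
lw $t5, 0($t4) → $t5=M[0]=10
sub $t6, $t6, $t5 → $t6=2-10=-8
add $t6, $t6, $t5 → $t6=(-8)+10=2
add $t4, $t4, 4 → $t4=0+4=4
sub $t0, $t0, 1 → $t0=8-1=7
cmp $t0, 3  (cmp 7,3)
bgt start: taken
lw $t5, 0($t4) → $t5=M[4]=4
and $t6, $t6, $t5 → $t6=2&4=0
lw $t5, 0($t4) → $t5=M[4]=4
sub $t6, $t6, $t5 → $t6=0-4=-4
add $t6, $t6, $t5 → $t6=(-4)+4=0
add $t4, $t4, 4 → $t4=4+4=8
sub $t0, $t0, 1 → $t0=7-1=6
cmp $t0, 3  (cmp 6,3)
bgt start: taken
lw $t5, 0($t4) → $t5=M[8]=7
and $t6, $t6, $t5 → $t6=0&7=0
lw $t5, 0($t4) → $t5=M[8]=7
sub $t6, $t6, $t5 → $t6=0-7=-7
add $t6, $t6, $t5 → $t6=(-7)+7=0
add $t4, $t4, 4 → $t4=8+4=12
sub $t0, $t0, 1 → $t0=6-1=5
cmp $t0, 3  (cmp 5,3)
bgt start: taken
lw $t5, 0($t4) → $t5=M[12]=9
and $t6, $t6, $t5 → $t6=0&9=0
lw $t5, 0($t4) → $t5=M[12]=9
sub $t6, $t6, $t5 → $t6=0-9=-9
add $t6, $t6, $t5 → $t6=(-9)+9=0
add $t4, $t4, 4 → $t4=12+4=16
sub $t0, $t0, 1 → $t0=5-1=4
cmp $t0, 3  (cmp 4,3)
bgt start: taken
lw $t5, 0($t4) → $t5=M[16]=11
and $t6, $t6, $t5 → $t6=0&11=0
lw $t5, 0($t4) → $t5=M[16]=11
sub $t6, $t6, $t5 → $t6=0-11=-11
add $t6, $t6, $t5 → $t6=(-11)+11=0
add $t4, $t4, 4 → $t4=16+4=20
sub $t0, $t0, 1 → $t0=4-1=3
cmp $t0, 3  (cmp 3,3)
bgt start: not taken
sub $t5, $t6, $t6 → $t5=0-0=0
sw $t5, (8) → M[8]=0
halt.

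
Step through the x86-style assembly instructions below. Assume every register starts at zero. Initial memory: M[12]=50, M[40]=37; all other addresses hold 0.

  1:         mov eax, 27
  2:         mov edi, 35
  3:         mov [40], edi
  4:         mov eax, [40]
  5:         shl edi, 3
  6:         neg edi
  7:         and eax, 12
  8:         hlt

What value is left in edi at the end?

-280

after mov eax, 27: eax=27
after mov edi, 35: edi=35
mov [40], edi → M[40]=35
after mov eax, [40]: eax=M[40]=35
after shl edi, 3: edi=35<<3=280
after neg edi: edi=-(280)=-280
after and eax, 12: eax=35&12=0
halt.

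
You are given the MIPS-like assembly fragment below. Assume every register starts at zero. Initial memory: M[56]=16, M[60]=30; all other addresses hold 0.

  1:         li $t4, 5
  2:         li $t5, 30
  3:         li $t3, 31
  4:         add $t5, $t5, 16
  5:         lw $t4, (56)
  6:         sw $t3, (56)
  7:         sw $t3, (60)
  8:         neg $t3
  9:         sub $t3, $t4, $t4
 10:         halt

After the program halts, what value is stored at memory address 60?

li $t4, 5 → $t4=5
li $t5, 30 → $t5=30
li $t3, 31 → $t3=31
add $t5, $t5, 16 → $t5=30+16=46
lw $t4, (56) → $t4=M[56]=16
sw $t3, (56) → M[56]=31
sw $t3, (60) → M[60]=31
neg $t3 → $t3=-(31)=-31
sub $t3, $t4, $t4 → $t3=16-16=0
halt.

31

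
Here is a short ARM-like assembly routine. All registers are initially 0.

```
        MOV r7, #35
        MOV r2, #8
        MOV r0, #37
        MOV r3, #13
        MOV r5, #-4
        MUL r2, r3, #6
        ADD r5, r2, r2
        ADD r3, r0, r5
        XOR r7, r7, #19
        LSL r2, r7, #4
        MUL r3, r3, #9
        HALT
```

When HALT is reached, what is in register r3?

1737

after MOV r7, #35: r7=35
after MOV r2, #8: r2=8
after MOV r0, #37: r0=37
after MOV r3, #13: r3=13
after MOV r5, #-4: r5=-4
after MUL r2, r3, #6: r2=13*6=78
after ADD r5, r2, r2: r5=78+78=156
after ADD r3, r0, r5: r3=37+156=193
after XOR r7, r7, #19: r7=35^19=48
after LSL r2, r7, #4: r2=48<<4=768
after MUL r3, r3, #9: r3=193*9=1737
halt.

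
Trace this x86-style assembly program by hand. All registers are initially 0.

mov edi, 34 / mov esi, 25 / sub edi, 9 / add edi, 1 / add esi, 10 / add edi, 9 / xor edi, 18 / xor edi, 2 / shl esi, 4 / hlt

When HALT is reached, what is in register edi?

51

edi=34
esi=25
edi=34-9=25
edi=25+1=26
esi=25+10=35
edi=26+9=35
edi=35^18=49
edi=49^2=51
esi=35<<4=560
halt.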